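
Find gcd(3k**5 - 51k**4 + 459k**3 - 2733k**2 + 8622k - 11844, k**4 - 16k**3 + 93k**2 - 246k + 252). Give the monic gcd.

k**3 - 13k**2 + 54k - 84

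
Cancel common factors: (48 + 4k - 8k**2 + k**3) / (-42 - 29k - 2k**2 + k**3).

(24 - 10k + k**2)/(-21 - 4k + k**2)

Repeated division with remainder:
  k**3 - 8k**2 + 4k + 48 = (k**3 - 2k**2 - 29k - 42) + (-6k**2 + 33k + 90)
  k**3 - 2k**2 - 29k - 42 = (-(1/6)k - 7/12)(-6k**2 + 33k + 90) + ((21/4)k + 21/2)
  -6k**2 + 33k + 90 = (-(8/7)k + 60/7)((21/4)k + 21/2) + (0)
Last nonzero remainder: (21/4)k + 21/2. Dividing through by 21/4 gives the monic gcd k + 2.
Cancel k + 2 from numerator and denominator to get the reduced form.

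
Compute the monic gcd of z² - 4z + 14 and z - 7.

Apply the Euclidean algorithm:
  z² - 4z + 14 = (z + 3)(z - 7) + (35)
  z - 7 = ((1/35)z - 1/5)(35) + (0)
The last nonzero remainder is the constant 35, so the polynomials are coprime and gcd = 1.

1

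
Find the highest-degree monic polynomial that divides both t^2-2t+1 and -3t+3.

t-1

Repeated division with remainder:
  t^2-2t+1 = (-(1/3)t+1/3)(-3t+3) + (0)
Last nonzero remainder: -3t+3. Dividing through by -3 gives the monic gcd t-1.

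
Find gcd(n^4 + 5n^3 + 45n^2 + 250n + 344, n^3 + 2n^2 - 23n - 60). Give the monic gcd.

n + 4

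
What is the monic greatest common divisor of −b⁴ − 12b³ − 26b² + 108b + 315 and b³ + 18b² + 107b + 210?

b² + 12b + 35

Repeated division with remainder:
  −b⁴ − 12b³ − 26b² + 108b + 315 = (−b + 6)(b³ + 18b² + 107b + 210) + (−27b² − 324b − 945)
  b³ + 18b² + 107b + 210 = (−(1/27)b − 2/9)(−27b² − 324b − 945) + (0)
Last nonzero remainder: −27b² − 324b − 945. Dividing through by −27 gives the monic gcd b² + 12b + 35.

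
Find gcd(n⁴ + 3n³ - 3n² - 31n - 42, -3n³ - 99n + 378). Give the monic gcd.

Repeated division with remainder:
  n⁴ + 3n³ - 3n² - 31n - 42 = (-(1/3)n - 1)(-3n³ - 99n + 378) + (-36n² - 4n + 336)
  -3n³ - 99n + 378 = ((1/12)n - 1/108)(-36n² - 4n + 336) + (-(3430/27)n + 3430/9)
  -36n² - 4n + 336 = ((486/1715)n + 216/245)(-(3430/27)n + 3430/9) + (0)
Last nonzero remainder: -(3430/27)n + 3430/9. Dividing through by -3430/27 gives the monic gcd n - 3.

n - 3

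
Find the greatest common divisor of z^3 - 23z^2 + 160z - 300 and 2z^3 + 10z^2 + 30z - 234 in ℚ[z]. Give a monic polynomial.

z - 3

Apply the Euclidean algorithm:
  z^3 - 23z^2 + 160z - 300 = (1/2)(2z^3 + 10z^2 + 30z - 234) + (-28z^2 + 145z - 183)
  2z^3 + 10z^2 + 30z - 234 = (-(1/14)z - 285/392)(-28z^2 + 145z - 183) + ((47961/392)z - 143883/392)
  -28z^2 + 145z - 183 = (-(10976/47961)z + 23912/47961)((47961/392)z - 143883/392) + (0)
Last nonzero remainder: (47961/392)z - 143883/392. Dividing through by 47961/392 gives the monic gcd z - 3.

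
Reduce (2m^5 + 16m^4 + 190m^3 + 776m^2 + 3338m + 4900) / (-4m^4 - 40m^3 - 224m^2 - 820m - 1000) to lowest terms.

(-m^2 - 3m - 49)/(2m + 10)

Repeated division with remainder:
  2m^5 + 16m^4 + 190m^3 + 776m^2 + 3338m + 4900 = (-(1/2)m + 1)(-4m^4 - 40m^3 - 224m^2 - 820m - 1000) + (118m^3 + 590m^2 + 3658m + 5900)
  -4m^4 - 40m^3 - 224m^2 - 820m - 1000 = (-(2/59)m - 10/59)(118m^3 + 590m^2 + 3658m + 5900) + (0)
Last nonzero remainder: 118m^3 + 590m^2 + 3658m + 5900. Dividing through by 118 gives the monic gcd m^3 + 5m^2 + 31m + 50.
Cancel m^3 + 5m^2 + 31m + 50 from numerator and denominator to get the reduced form.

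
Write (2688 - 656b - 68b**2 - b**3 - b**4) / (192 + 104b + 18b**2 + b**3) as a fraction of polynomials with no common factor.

Euclidean algorithm in ℚ[b]:
  -b**4 - b**3 - 68b**2 - 656b + 2688 = (-b + 17)(b**3 + 18b**2 + 104b + 192) + (-270b**2 - 2232b - 576)
  b**3 + 18b**2 + 104b + 192 = (-(1/270)b - 73/2025)(-270b**2 - 2232b - 576) + ((4816/225)b + 38528/225)
  -270b**2 - 2232b - 576 = (-(30375/2408)b - 2025/602)((4816/225)b + 38528/225) + (0)
Last nonzero remainder: (4816/225)b + 38528/225. Dividing through by 4816/225 gives the monic gcd b + 8.
Cancel b + 8 from numerator and denominator to get the reduced form.

(336 - 124b + 7b**2 - b**3)/(24 + 10b + b**2)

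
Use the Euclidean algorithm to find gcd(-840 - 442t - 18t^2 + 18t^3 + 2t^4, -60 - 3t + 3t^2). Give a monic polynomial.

Euclidean algorithm in ℚ[t]:
  2t^4 + 18t^3 - 18t^2 - 442t - 840 = ((2/3)t^2 + (20/3)t + 14)(3t^2 - 3t - 60) + (0)
Last nonzero remainder: 3t^2 - 3t - 60. Dividing through by 3 gives the monic gcd t^2 - t - 20.

-20 - t + t^2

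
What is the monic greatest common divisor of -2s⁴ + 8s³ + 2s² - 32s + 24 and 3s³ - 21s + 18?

s² - 3s + 2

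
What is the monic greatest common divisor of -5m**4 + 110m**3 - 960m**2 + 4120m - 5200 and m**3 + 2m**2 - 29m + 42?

Euclidean algorithm in ℚ[m]:
  -5m**4 + 110m**3 - 960m**2 + 4120m - 5200 = (-5m + 120)(m**3 + 2m**2 - 29m + 42) + (-1345m**2 + 7810m - 10240)
  m**3 + 2m**2 - 29m + 42 = (-(1/1345)m - 420/72361)(-1345m**2 + 7810m - 10240) + ((630819/72361)m - 1261638/72361)
  -1345m**2 + 7810m - 10240 = (-(97325545/630819)m + 370488320/630819)((630819/72361)m - 1261638/72361) + (0)
Last nonzero remainder: (630819/72361)m - 1261638/72361. Dividing through by 630819/72361 gives the monic gcd m - 2.

m - 2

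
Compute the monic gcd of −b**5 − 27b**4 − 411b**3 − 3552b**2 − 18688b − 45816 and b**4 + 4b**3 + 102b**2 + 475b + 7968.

Euclidean algorithm in ℚ[b]:
  −b**5 − 27b**4 − 411b**3 − 3552b**2 − 18688b − 45816 = (−b − 23)(b**4 + 4b**3 + 102b**2 + 475b + 7968) + (−217b**3 − 731b**2 + 205b + 137448)
  b**4 + 4b**3 + 102b**2 + 475b + 7968 = (−(1/217)b − 137/47089)(−217b**3 − 731b**2 + 205b + 137448) + ((4747416/47089)b**2 + (52221576/47089)b + 394035528/47089)
  −217b**3 − 731b**2 + 205b + 137448 = (−(10218313/4747416)b + 3249141/197809)((4747416/47089)b**2 + (52221576/47089)b + 394035528/47089) + (0)
Last nonzero remainder: (4747416/47089)b**2 + (52221576/47089)b + 394035528/47089. Dividing through by 4747416/47089 gives the monic gcd b**2 + 11b + 83.

b**2 + 11b + 83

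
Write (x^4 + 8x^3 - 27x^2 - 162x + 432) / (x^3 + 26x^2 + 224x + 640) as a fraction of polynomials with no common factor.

(x^3 - 27x + 54)/(x^2 + 18x + 80)

Repeated division with remainder:
  x^4 + 8x^3 - 27x^2 - 162x + 432 = (x - 18)(x^3 + 26x^2 + 224x + 640) + (217x^2 + 3230x + 11952)
  x^3 + 26x^2 + 224x + 640 = ((1/217)x + 2412/47089)(217x^2 + 3230x + 11952) + ((163592/47089)x + 1308736/47089)
  217x^2 + 3230x + 11952 = ((10218313/163592)x + 35175483/81796)((163592/47089)x + 1308736/47089) + (0)
Last nonzero remainder: (163592/47089)x + 1308736/47089. Dividing through by 163592/47089 gives the monic gcd x + 8.
Cancel x + 8 from numerator and denominator to get the reduced form.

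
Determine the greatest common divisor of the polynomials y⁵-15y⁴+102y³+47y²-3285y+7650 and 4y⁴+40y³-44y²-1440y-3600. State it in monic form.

y²-y-30

Euclidean algorithm in ℚ[y]:
  y⁵-15y⁴+102y³+47y²-3285y+7650 = ((1/4)y-25/4)(4y⁴+40y³-44y²-1440y-3600) + (363y³+132y²-11385y-14850)
  4y⁴+40y³-44y²-1440y-3600 = ((4/363)y+424/3993)(363y³+132y²-11385y-14850) + ((8160/121)y²-(8160/121)y-244800/121)
  363y³+132y²-11385y-14850 = ((14641/2720)y+3993/544)((8160/121)y²-(8160/121)y-244800/121) + (0)
Last nonzero remainder: (8160/121)y²-(8160/121)y-244800/121. Dividing through by 8160/121 gives the monic gcd y²-y-30.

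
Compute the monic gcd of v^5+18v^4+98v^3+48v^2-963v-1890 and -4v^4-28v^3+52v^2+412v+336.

v^2+10v+21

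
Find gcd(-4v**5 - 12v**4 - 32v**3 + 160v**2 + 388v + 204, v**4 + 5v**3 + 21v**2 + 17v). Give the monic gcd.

v**3 + 5v**2 + 21v + 17

Repeated division with remainder:
  -4v**5 - 12v**4 - 32v**3 + 160v**2 + 388v + 204 = (-4v + 8)(v**4 + 5v**3 + 21v**2 + 17v) + (12v**3 + 60v**2 + 252v + 204)
  v**4 + 5v**3 + 21v**2 + 17v = ((1/12)v)(12v**3 + 60v**2 + 252v + 204) + (0)
Last nonzero remainder: 12v**3 + 60v**2 + 252v + 204. Dividing through by 12 gives the monic gcd v**3 + 5v**2 + 21v + 17.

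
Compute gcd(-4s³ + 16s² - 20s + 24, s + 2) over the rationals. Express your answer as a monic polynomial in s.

Repeated division with remainder:
  -4s³ + 16s² - 20s + 24 = (-4s² + 24s - 68)(s + 2) + (160)
  s + 2 = ((1/160)s + 1/80)(160) + (0)
The last nonzero remainder is the constant 160, so the polynomials are coprime and gcd = 1.

1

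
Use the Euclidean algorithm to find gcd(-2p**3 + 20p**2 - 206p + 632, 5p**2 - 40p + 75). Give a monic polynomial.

By polynomial division,
  -2p**3 + 20p**2 - 206p + 632 = (-(2/5)p + 4/5)(5p**2 - 40p + 75) + (-144p + 572)
  5p**2 - 40p + 75 = (-(5/144)p + 725/5184)(-144p + 572) + (-6475/1296)
  -144p + 572 = ((186624/6475)p - 741312/6475)(-6475/1296) + (0)
The last nonzero remainder is the constant -6475/1296, so the polynomials are coprime and gcd = 1.

1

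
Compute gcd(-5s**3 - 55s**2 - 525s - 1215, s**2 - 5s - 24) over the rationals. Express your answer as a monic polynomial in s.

Euclidean algorithm in ℚ[s]:
  -5s**3 - 55s**2 - 525s - 1215 = (-5s - 80)(s**2 - 5s - 24) + (-1045s - 3135)
  s**2 - 5s - 24 = (-(1/1045)s + 8/1045)(-1045s - 3135) + (0)
Last nonzero remainder: -1045s - 3135. Dividing through by -1045 gives the monic gcd s + 3.

s + 3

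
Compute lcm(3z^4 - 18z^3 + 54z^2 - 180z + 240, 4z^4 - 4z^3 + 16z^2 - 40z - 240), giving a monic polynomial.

z^6 - 7z^5 + 18z^4 - 42z^3 + 32z^2 + 280z - 480

Repeated division with remainder:
  3z^4 - 18z^3 + 54z^2 - 180z + 240 = (3/4)(4z^4 - 4z^3 + 16z^2 - 40z - 240) + (-15z^3 + 42z^2 - 150z + 420)
  4z^4 - 4z^3 + 16z^2 - 40z - 240 = (-(4/15)z - 12/25)(-15z^3 + 42z^2 - 150z + 420) + (-(96/25)z^2 - 192/5)
  -15z^3 + 42z^2 - 150z + 420 = ((125/32)z - 175/16)(-(96/25)z^2 - 192/5) + (0)
Last nonzero remainder: -(96/25)z^2 - 192/5. Dividing through by -96/25 gives the monic gcd z^2 + 10.
Then lcm(f, g) = f·g / gcd(f, g); expanding and making the result monic gives the answer.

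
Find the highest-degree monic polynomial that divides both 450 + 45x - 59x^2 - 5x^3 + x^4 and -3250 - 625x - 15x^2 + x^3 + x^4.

Euclidean algorithm in ℚ[x]:
  x^4 - 5x^3 - 59x^2 + 45x + 450 = (x^4 + x^3 - 15x^2 - 625x - 3250) + (-6x^3 - 44x^2 + 670x + 3700)
  x^4 + x^3 - 15x^2 - 625x - 3250 = (-(1/6)x + 19/18)(-6x^3 - 44x^2 + 670x + 3700) + ((1288/9)x^2 - (6440/9)x - 64400/9)
  -6x^3 - 44x^2 + 670x + 3700 = (-(27/644)x - 333/644)((1288/9)x^2 - (6440/9)x - 64400/9) + (0)
Last nonzero remainder: (1288/9)x^2 - (6440/9)x - 64400/9. Dividing through by 1288/9 gives the monic gcd x^2 - 5x - 50.

-50 - 5x + x^2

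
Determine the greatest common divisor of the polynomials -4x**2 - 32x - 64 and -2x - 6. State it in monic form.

By polynomial division,
  -4x**2 - 32x - 64 = (2x + 10)(-2x - 6) + (-4)
  -2x - 6 = ((1/2)x + 3/2)(-4) + (0)
The last nonzero remainder is the constant -4, so the polynomials are coprime and gcd = 1.

1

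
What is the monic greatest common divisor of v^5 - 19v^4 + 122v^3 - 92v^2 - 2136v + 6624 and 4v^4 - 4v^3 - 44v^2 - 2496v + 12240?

v^2 - 12v + 36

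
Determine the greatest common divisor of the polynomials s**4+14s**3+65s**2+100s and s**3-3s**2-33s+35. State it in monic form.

s+5

By polynomial division,
  s**4+14s**3+65s**2+100s = (s+17)(s**3-3s**2-33s+35) + (149s**2+626s-595)
  s**3-3s**2-33s+35 = ((1/149)s-1073/22201)(149s**2+626s-595) + ((27720/22201)s+138600/22201)
  149s**2+626s-595 = ((3307949/27720)s-377417/3960)((27720/22201)s+138600/22201) + (0)
Last nonzero remainder: (27720/22201)s+138600/22201. Dividing through by 27720/22201 gives the monic gcd s+5.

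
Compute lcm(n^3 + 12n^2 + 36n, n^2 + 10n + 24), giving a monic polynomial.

n^4 + 16n^3 + 84n^2 + 144n

Repeated division with remainder:
  n^3 + 12n^2 + 36n = (n + 2)(n^2 + 10n + 24) + (-8n - 48)
  n^2 + 10n + 24 = (-(1/8)n - 1/2)(-8n - 48) + (0)
Last nonzero remainder: -8n - 48. Dividing through by -8 gives the monic gcd n + 6.
Then lcm(f, g) = f·g / gcd(f, g); expanding and making the result monic gives the answer.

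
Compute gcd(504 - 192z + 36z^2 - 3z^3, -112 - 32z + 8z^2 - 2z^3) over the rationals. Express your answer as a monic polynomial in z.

Apply the Euclidean algorithm:
  -3z^3 + 36z^2 - 192z + 504 = (3/2)(-2z^3 + 8z^2 - 32z - 112) + (24z^2 - 144z + 672)
  -2z^3 + 8z^2 - 32z - 112 = (-(1/12)z - 1/6)(24z^2 - 144z + 672) + (0)
Last nonzero remainder: 24z^2 - 144z + 672. Dividing through by 24 gives the monic gcd z^2 - 6z + 28.

28 - 6z + z^2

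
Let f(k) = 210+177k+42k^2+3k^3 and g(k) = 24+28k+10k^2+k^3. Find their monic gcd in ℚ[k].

2+k

By polynomial division,
  3k^3+42k^2+177k+210 = (3)(k^3+10k^2+28k+24) + (12k^2+93k+138)
  k^3+10k^2+28k+24 = ((1/12)k+3/16)(12k^2+93k+138) + (-(15/16)k-15/8)
  12k^2+93k+138 = (-(64/5)k-368/5)(-(15/16)k-15/8) + (0)
Last nonzero remainder: -(15/16)k-15/8. Dividing through by -15/16 gives the monic gcd k+2.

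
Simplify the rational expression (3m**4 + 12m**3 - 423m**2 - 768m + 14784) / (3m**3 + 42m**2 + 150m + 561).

By polynomial division,
  3m**4 + 12m**3 - 423m**2 - 768m + 14784 = (m - 10)(3m**3 + 42m**2 + 150m + 561) + (-153m**2 + 171m + 20394)
  3m**3 + 42m**2 + 150m + 561 = (-(1/51)m - 257/867)(-153m**2 + 171m + 20394) + ((173565/289)m + 1909215/289)
  -153m**2 + 171m + 20394 = (-(4913/19285)m + 59534/19285)((173565/289)m + 1909215/289) + (0)
Last nonzero remainder: (173565/289)m + 1909215/289. Dividing through by 173565/289 gives the monic gcd m + 11.
Cancel m + 11 from numerator and denominator to get the reduced form.

(m**3 - 7m**2 - 64m + 448)/(m**2 + 3m + 17)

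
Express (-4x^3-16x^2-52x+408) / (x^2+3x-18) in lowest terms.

By polynomial division,
  -4x^3-16x^2-52x+408 = (-4x-4)(x^2+3x-18) + (-112x+336)
  x^2+3x-18 = (-(1/112)x-3/56)(-112x+336) + (0)
Last nonzero remainder: -112x+336. Dividing through by -112 gives the monic gcd x-3.
Cancel x-3 from numerator and denominator to get the reduced form.

(-4x^2-28x-136)/(x+6)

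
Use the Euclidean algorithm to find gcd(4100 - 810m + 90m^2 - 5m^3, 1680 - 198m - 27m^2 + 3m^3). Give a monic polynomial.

By polynomial division,
  -5m^3 + 90m^2 - 810m + 4100 = (-5/3)(3m^3 - 27m^2 - 198m + 1680) + (45m^2 - 1140m + 6900)
  3m^3 - 27m^2 - 198m + 1680 = ((1/15)m + 49/45)(45m^2 - 1140m + 6900) + ((1750/3)m - 17500/3)
  45m^2 - 1140m + 6900 = ((27/350)m - 207/175)((1750/3)m - 17500/3) + (0)
Last nonzero remainder: (1750/3)m - 17500/3. Dividing through by 1750/3 gives the monic gcd m - 10.

-10 + m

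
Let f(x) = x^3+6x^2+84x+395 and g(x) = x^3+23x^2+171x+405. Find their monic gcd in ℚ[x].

By polynomial division,
  x^3+6x^2+84x+395 = (x^3+23x^2+171x+405) + (−17x^2−87x−10)
  x^3+23x^2+171x+405 = (−(1/17)x−304/289)(−17x^2−87x−10) + ((22801/289)x+114005/289)
  −17x^2−87x−10 = (−(4913/22801)x−578/22801)((22801/289)x+114005/289) + (0)
Last nonzero remainder: (22801/289)x+114005/289. Dividing through by 22801/289 gives the monic gcd x+5.

x+5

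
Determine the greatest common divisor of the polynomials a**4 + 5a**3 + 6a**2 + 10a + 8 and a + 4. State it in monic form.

Apply the Euclidean algorithm:
  a**4 + 5a**3 + 6a**2 + 10a + 8 = (a**3 + a**2 + 2a + 2)(a + 4) + (0)
The last nonzero remainder a + 4 is already monic.

a + 4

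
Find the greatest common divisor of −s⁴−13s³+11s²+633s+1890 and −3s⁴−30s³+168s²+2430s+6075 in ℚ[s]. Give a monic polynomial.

Euclidean algorithm in ℚ[s]:
  −s⁴−13s³+11s²+633s+1890 = (1/3)(−3s⁴−30s³+168s²+2430s+6075) + (−3s³−45s²−177s−135)
  −3s⁴−30s³+168s²+2430s+6075 = (s−5)(−3s³−45s²−177s−135) + (120s²+1680s+5400)
  −3s³−45s²−177s−135 = (−(1/40)s−1/40)(120s²+1680s+5400) + (0)
Last nonzero remainder: 120s²+1680s+5400. Dividing through by 120 gives the monic gcd s²+14s+45.

s²+14s+45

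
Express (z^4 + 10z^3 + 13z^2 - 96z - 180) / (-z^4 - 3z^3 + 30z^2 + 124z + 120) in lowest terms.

By polynomial division,
  z^4 + 10z^3 + 13z^2 - 96z - 180 = (-1)(-z^4 - 3z^3 + 30z^2 + 124z + 120) + (7z^3 + 43z^2 + 28z - 60)
  -z^4 - 3z^3 + 30z^2 + 124z + 120 = (-(1/7)z + 22/49)(7z^3 + 43z^2 + 28z - 60) + ((720/49)z^2 + (720/7)z + 7200/49)
  7z^3 + 43z^2 + 28z - 60 = ((343/720)z - 49/120)((720/49)z^2 + (720/7)z + 7200/49) + (0)
Last nonzero remainder: (720/49)z^2 + (720/7)z + 7200/49. Dividing through by 720/49 gives the monic gcd z^2 + 7z + 10.
Cancel z^2 + 7z + 10 from numerator and denominator to get the reduced form.

(-z^2 - 3z + 18)/(z^2 - 4z - 12)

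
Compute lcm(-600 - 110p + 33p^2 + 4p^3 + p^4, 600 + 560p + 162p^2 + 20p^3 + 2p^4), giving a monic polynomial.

-1200 - 820p - 44p^2 + 41p^3 + 6p^4 + p^5

Apply the Euclidean algorithm:
  p^4 + 4p^3 + 33p^2 - 110p - 600 = (1/2)(2p^4 + 20p^3 + 162p^2 + 560p + 600) + (-6p^3 - 48p^2 - 390p - 900)
  2p^4 + 20p^3 + 162p^2 + 560p + 600 = (-(1/3)p - 2/3)(-6p^3 - 48p^2 - 390p - 900) + (0)
Last nonzero remainder: -6p^3 - 48p^2 - 390p - 900. Dividing through by -6 gives the monic gcd p^3 + 8p^2 + 65p + 150.
Then lcm(f, g) = f·g / gcd(f, g); expanding and making the result monic gives the answer.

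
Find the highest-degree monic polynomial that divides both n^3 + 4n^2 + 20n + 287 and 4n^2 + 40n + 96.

Repeated division with remainder:
  n^3 + 4n^2 + 20n + 287 = ((1/4)n − 3/2)(4n^2 + 40n + 96) + (56n + 431)
  4n^2 + 40n + 96 = ((1/14)n + 129/784)(56n + 431) + (19665/784)
  56n + 431 = ((43904/19665)n + 337904/19665)(19665/784) + (0)
The last nonzero remainder is the constant 19665/784, so the polynomials are coprime and gcd = 1.

1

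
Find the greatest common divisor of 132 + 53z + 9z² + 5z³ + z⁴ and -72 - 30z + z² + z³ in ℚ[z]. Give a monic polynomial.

Euclidean algorithm in ℚ[z]:
  z⁴ + 5z³ + 9z² + 53z + 132 = (z + 4)(z³ + z² - 30z - 72) + (35z² + 245z + 420)
  z³ + z² - 30z - 72 = ((1/35)z - 6/35)(35z² + 245z + 420) + (0)
Last nonzero remainder: 35z² + 245z + 420. Dividing through by 35 gives the monic gcd z² + 7z + 12.

12 + 7z + z²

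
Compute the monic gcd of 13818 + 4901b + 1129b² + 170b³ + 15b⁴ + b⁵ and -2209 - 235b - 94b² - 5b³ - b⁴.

47 + 5b + b²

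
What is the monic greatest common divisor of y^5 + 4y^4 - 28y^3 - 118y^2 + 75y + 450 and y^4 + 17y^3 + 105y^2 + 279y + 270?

Apply the Euclidean algorithm:
  y^5 + 4y^4 - 28y^3 - 118y^2 + 75y + 450 = (y - 13)(y^4 + 17y^3 + 105y^2 + 279y + 270) + (88y^3 + 968y^2 + 3432y + 3960)
  y^4 + 17y^3 + 105y^2 + 279y + 270 = ((1/88)y + 3/44)(88y^3 + 968y^2 + 3432y + 3960) + (0)
Last nonzero remainder: 88y^3 + 968y^2 + 3432y + 3960. Dividing through by 88 gives the monic gcd y^3 + 11y^2 + 39y + 45.

y^3 + 11y^2 + 39y + 45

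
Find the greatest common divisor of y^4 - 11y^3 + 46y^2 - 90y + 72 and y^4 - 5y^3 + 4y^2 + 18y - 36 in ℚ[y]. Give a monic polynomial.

Repeated division with remainder:
  y^4 - 11y^3 + 46y^2 - 90y + 72 = (y^4 - 5y^3 + 4y^2 + 18y - 36) + (-6y^3 + 42y^2 - 108y + 108)
  y^4 - 5y^3 + 4y^2 + 18y - 36 = (-(1/6)y - 1/3)(-6y^3 + 42y^2 - 108y + 108) + (0)
Last nonzero remainder: -6y^3 + 42y^2 - 108y + 108. Dividing through by -6 gives the monic gcd y^3 - 7y^2 + 18y - 18.

y^3 - 7y^2 + 18y - 18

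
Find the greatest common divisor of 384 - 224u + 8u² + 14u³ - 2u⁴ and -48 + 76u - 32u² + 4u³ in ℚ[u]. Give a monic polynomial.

12 - 7u + u²

By polynomial division,
  -2u⁴ + 14u³ + 8u² - 224u + 384 = (-(1/2)u - 1/2)(4u³ - 32u² + 76u - 48) + (30u² - 210u + 360)
  4u³ - 32u² + 76u - 48 = ((2/15)u - 2/15)(30u² - 210u + 360) + (0)
Last nonzero remainder: 30u² - 210u + 360. Dividing through by 30 gives the monic gcd u² - 7u + 12.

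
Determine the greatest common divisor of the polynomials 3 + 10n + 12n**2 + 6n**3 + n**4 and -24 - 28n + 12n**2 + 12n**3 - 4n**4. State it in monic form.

Apply the Euclidean algorithm:
  n**4 + 6n**3 + 12n**2 + 10n + 3 = (-1/4)(-4n**4 + 12n**3 + 12n**2 - 28n - 24) + (9n**3 + 15n**2 + 3n - 3)
  -4n**4 + 12n**3 + 12n**2 - 28n - 24 = (-(4/9)n + 56/27)(9n**3 + 15n**2 + 3n - 3) + (-(160/9)n**2 - (320/9)n - 160/9)
  9n**3 + 15n**2 + 3n - 3 = (-(81/160)n + 27/160)(-(160/9)n**2 - (320/9)n - 160/9) + (0)
Last nonzero remainder: -(160/9)n**2 - (320/9)n - 160/9. Dividing through by -160/9 gives the monic gcd n**2 + 2n + 1.

1 + 2n + n**2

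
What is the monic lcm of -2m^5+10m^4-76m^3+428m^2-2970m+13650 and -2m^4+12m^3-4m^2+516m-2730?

m^6-12m^5+73m^4-480m^3+2983m^2-17220m+47775

By polynomial division,
  -2m^5+10m^4-76m^3+428m^2-2970m+13650 = (m+1)(-2m^4+12m^3-4m^2+516m-2730) + (-84m^3-84m^2-756m+16380)
  -2m^4+12m^3-4m^2+516m-2730 = ((1/42)m-1/6)(-84m^3-84m^2-756m+16380) + (0)
Last nonzero remainder: -84m^3-84m^2-756m+16380. Dividing through by -84 gives the monic gcd m^3+m^2+9m-195.
Then lcm(f, g) = f·g / gcd(f, g); expanding and making the result monic gives the answer.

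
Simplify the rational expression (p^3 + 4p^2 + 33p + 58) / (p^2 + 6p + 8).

Repeated division with remainder:
  p^3 + 4p^2 + 33p + 58 = (p - 2)(p^2 + 6p + 8) + (37p + 74)
  p^2 + 6p + 8 = ((1/37)p + 4/37)(37p + 74) + (0)
Last nonzero remainder: 37p + 74. Dividing through by 37 gives the monic gcd p + 2.
Cancel p + 2 from numerator and denominator to get the reduced form.

(p^2 + 2p + 29)/(p + 4)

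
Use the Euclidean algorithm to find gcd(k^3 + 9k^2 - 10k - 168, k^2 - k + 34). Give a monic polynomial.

1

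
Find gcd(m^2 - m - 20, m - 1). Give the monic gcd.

1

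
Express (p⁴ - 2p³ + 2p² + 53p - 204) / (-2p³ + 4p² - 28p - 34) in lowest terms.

Euclidean algorithm in ℚ[p]:
  p⁴ - 2p³ + 2p² + 53p - 204 = (-(1/2)p)(-2p³ + 4p² - 28p - 34) + (-12p² + 36p - 204)
  -2p³ + 4p² - 28p - 34 = ((1/6)p + 1/6)(-12p² + 36p - 204) + (0)
Last nonzero remainder: -12p² + 36p - 204. Dividing through by -12 gives the monic gcd p² - 3p + 17.
Cancel p² - 3p + 17 from numerator and denominator to get the reduced form.

(-p² - p + 12)/(2p + 2)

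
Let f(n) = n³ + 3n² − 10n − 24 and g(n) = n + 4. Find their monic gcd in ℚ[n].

n + 4

Euclidean algorithm in ℚ[n]:
  n³ + 3n² − 10n − 24 = (n² − n − 6)(n + 4) + (0)
The last nonzero remainder n + 4 is already monic.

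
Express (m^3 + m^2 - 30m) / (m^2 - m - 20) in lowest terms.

(m^2 + 6m)/(m + 4)

Repeated division with remainder:
  m^3 + m^2 - 30m = (m + 2)(m^2 - m - 20) + (-8m + 40)
  m^2 - m - 20 = (-(1/8)m - 1/2)(-8m + 40) + (0)
Last nonzero remainder: -8m + 40. Dividing through by -8 gives the monic gcd m - 5.
Cancel m - 5 from numerator and denominator to get the reduced form.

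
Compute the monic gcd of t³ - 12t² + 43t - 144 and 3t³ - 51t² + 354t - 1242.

t - 9

By polynomial division,
  t³ - 12t² + 43t - 144 = (1/3)(3t³ - 51t² + 354t - 1242) + (5t² - 75t + 270)
  3t³ - 51t² + 354t - 1242 = ((3/5)t - 6/5)(5t² - 75t + 270) + (102t - 918)
  5t² - 75t + 270 = ((5/102)t - 5/17)(102t - 918) + (0)
Last nonzero remainder: 102t - 918. Dividing through by 102 gives the monic gcd t - 9.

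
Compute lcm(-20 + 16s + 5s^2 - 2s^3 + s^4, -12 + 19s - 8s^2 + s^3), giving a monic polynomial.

-240 + 332s - 72s^2 - 43s^3 + 31s^4 - 9s^5 + s^6

Apply the Euclidean algorithm:
  s^4 - 2s^3 + 5s^2 + 16s - 20 = (s + 6)(s^3 - 8s^2 + 19s - 12) + (34s^2 - 86s + 52)
  s^3 - 8s^2 + 19s - 12 = ((1/34)s - 93/578)(34s^2 - 86s + 52) + ((1050/289)s - 1050/289)
  34s^2 - 86s + 52 = ((4913/525)s - 7514/525)((1050/289)s - 1050/289) + (0)
Last nonzero remainder: (1050/289)s - 1050/289. Dividing through by 1050/289 gives the monic gcd s - 1.
Then lcm(f, g) = f·g / gcd(f, g); expanding and making the result monic gives the answer.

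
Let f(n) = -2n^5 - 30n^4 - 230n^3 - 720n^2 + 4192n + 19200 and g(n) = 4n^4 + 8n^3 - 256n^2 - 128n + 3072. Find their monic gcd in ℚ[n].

Apply the Euclidean algorithm:
  -2n^5 - 30n^4 - 230n^3 - 720n^2 + 4192n + 19200 = (-(1/2)n - 13/2)(4n^4 + 8n^3 - 256n^2 - 128n + 3072) + (-306n^3 - 2448n^2 + 4896n + 39168)
  4n^4 + 8n^3 - 256n^2 - 128n + 3072 = (-(2/153)n + 4/51)(-306n^3 - 2448n^2 + 4896n + 39168) + (0)
Last nonzero remainder: -306n^3 - 2448n^2 + 4896n + 39168. Dividing through by -306 gives the monic gcd n^3 + 8n^2 - 16n - 128.

n^3 + 8n^2 - 16n - 128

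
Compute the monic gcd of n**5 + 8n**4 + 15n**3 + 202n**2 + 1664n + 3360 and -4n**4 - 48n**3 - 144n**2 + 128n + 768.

n**3 + 14n**2 + 64n + 96

Repeated division with remainder:
  n**5 + 8n**4 + 15n**3 + 202n**2 + 1664n + 3360 = (-(1/4)n + 1)(-4n**4 - 48n**3 - 144n**2 + 128n + 768) + (27n**3 + 378n**2 + 1728n + 2592)
  -4n**4 - 48n**3 - 144n**2 + 128n + 768 = (-(4/27)n + 8/27)(27n**3 + 378n**2 + 1728n + 2592) + (0)
Last nonzero remainder: 27n**3 + 378n**2 + 1728n + 2592. Dividing through by 27 gives the monic gcd n**3 + 14n**2 + 64n + 96.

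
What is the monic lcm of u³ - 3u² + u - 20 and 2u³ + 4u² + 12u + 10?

u⁴ - 2u³ - 2u² - 19u - 20

Euclidean algorithm in ℚ[u]:
  u³ - 3u² + u - 20 = (1/2)(2u³ + 4u² + 12u + 10) + (-5u² - 5u - 25)
  2u³ + 4u² + 12u + 10 = (-(2/5)u - 2/5)(-5u² - 5u - 25) + (0)
Last nonzero remainder: -5u² - 5u - 25. Dividing through by -5 gives the monic gcd u² + u + 5.
Then lcm(f, g) = f·g / gcd(f, g); expanding and making the result monic gives the answer.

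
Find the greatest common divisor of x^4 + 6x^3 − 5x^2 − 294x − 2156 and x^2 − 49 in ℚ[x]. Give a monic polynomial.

x^2 − 49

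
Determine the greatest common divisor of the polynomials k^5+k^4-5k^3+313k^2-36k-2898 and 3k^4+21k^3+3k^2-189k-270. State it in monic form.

k^2-9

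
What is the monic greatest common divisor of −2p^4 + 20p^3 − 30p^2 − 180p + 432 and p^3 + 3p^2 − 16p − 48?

p^2 − p − 12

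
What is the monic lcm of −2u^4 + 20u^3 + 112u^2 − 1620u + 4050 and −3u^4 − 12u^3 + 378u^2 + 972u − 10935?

u^5 − u^4 − 146u^3 + 306u^2 + 5265u − 18225

Euclidean algorithm in ℚ[u]:
  −2u^4 + 20u^3 + 112u^2 − 1620u + 4050 = (2/3)(−3u^4 − 12u^3 + 378u^2 + 972u − 10935) + (28u^3 − 140u^2 − 2268u + 11340)
  −3u^4 − 12u^3 + 378u^2 + 972u − 10935 = (−(3/28)u − 27/28)(28u^3 − 140u^2 − 2268u + 11340) + (0)
Last nonzero remainder: 28u^3 − 140u^2 − 2268u + 11340. Dividing through by 28 gives the monic gcd u^3 − 5u^2 − 81u + 405.
Then lcm(f, g) = f·g / gcd(f, g); expanding and making the result monic gives the answer.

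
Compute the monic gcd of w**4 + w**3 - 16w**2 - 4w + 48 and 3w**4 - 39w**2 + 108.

w**3 - 3w**2 - 4w + 12

By polynomial division,
  w**4 + w**3 - 16w**2 - 4w + 48 = (1/3)(3w**4 - 39w**2 + 108) + (w**3 - 3w**2 - 4w + 12)
  3w**4 - 39w**2 + 108 = (3w + 9)(w**3 - 3w**2 - 4w + 12) + (0)
The last nonzero remainder w**3 - 3w**2 - 4w + 12 is already monic.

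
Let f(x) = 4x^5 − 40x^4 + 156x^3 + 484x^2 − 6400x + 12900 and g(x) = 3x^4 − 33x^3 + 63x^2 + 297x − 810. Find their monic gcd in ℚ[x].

By polynomial division,
  4x^5 − 40x^4 + 156x^3 + 484x^2 − 6400x + 12900 = ((4/3)x + 4/3)(3x^4 − 33x^3 + 63x^2 + 297x − 810) + (116x^3 + 4x^2 − 5716x + 13980)
  3x^4 − 33x^3 + 63x^2 + 297x − 810 = ((3/116)x − 240/841)(116x^3 + 4x^2 − 5716x + 13980) + ((178266/841)x^2 − (1426128/841)x + 2673990/841)
  116x^3 + 4x^2 − 5716x + 13980 = ((48778/89133)x + 391906/89133)((178266/841)x^2 − (1426128/841)x + 2673990/841) + (0)
Last nonzero remainder: (178266/841)x^2 − (1426128/841)x + 2673990/841. Dividing through by 178266/841 gives the monic gcd x^2 − 8x + 15.

x^2 − 8x + 15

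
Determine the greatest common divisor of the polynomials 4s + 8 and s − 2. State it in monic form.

1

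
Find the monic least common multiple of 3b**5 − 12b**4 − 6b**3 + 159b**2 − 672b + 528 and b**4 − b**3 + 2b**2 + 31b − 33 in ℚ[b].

b**6 − b**5 − 14b**4 + 47b**3 − 65b**2 − 496b + 528

By polynomial division,
  3b**5 − 12b**4 − 6b**3 + 159b**2 − 672b + 528 = (3b − 9)(b**4 − b**3 + 2b**2 + 31b − 33) + (−21b**3 + 84b**2 − 294b + 231)
  b**4 − b**3 + 2b**2 + 31b − 33 = (−(1/21)b − 1/7)(−21b**3 + 84b**2 − 294b + 231) + (0)
Last nonzero remainder: −21b**3 + 84b**2 − 294b + 231. Dividing through by −21 gives the monic gcd b**3 − 4b**2 + 14b − 11.
Then lcm(f, g) = f·g / gcd(f, g); expanding and making the result monic gives the answer.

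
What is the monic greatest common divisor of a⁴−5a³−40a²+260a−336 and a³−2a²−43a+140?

Apply the Euclidean algorithm:
  a⁴−5a³−40a²+260a−336 = (a−3)(a³−2a²−43a+140) + (−3a²−9a+84)
  a³−2a²−43a+140 = (−(1/3)a+5/3)(−3a²−9a+84) + (0)
Last nonzero remainder: −3a²−9a+84. Dividing through by −3 gives the monic gcd a²+3a−28.

a²+3a−28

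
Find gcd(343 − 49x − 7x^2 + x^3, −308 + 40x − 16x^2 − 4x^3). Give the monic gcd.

7 + x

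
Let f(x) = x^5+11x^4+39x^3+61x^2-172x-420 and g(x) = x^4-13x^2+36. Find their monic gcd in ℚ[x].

Repeated division with remainder:
  x^5+11x^4+39x^3+61x^2-172x-420 = (x+11)(x^4-13x^2+36) + (52x^3+204x^2-208x-816)
  x^4-13x^2+36 = ((1/52)x-51/676)(52x^3+204x^2-208x-816) + ((1080/169)x^2-4320/169)
  52x^3+204x^2-208x-816 = ((2197/270)x+2873/90)((1080/169)x^2-4320/169) + (0)
Last nonzero remainder: (1080/169)x^2-4320/169. Dividing through by 1080/169 gives the monic gcd x^2-4.

x^2-4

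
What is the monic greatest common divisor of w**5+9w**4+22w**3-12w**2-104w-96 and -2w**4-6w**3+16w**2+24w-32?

w**3+4w**2-4w-16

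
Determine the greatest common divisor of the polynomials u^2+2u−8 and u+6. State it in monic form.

1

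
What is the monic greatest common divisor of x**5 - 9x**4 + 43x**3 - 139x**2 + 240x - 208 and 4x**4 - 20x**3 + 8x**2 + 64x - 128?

x**3 - 7x**2 + 16x - 16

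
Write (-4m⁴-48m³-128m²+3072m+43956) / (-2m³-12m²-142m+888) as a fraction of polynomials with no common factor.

(2m²+4m-198)/(m-4)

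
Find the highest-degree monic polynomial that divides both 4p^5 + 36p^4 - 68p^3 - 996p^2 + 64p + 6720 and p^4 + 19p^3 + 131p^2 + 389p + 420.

Apply the Euclidean algorithm:
  4p^5 + 36p^4 - 68p^3 - 996p^2 + 64p + 6720 = (4p - 40)(p^4 + 19p^3 + 131p^2 + 389p + 420) + (168p^3 + 2688p^2 + 13944p + 23520)
  p^4 + 19p^3 + 131p^2 + 389p + 420 = ((1/168)p + 1/56)(168p^3 + 2688p^2 + 13944p + 23520) + (0)
Last nonzero remainder: 168p^3 + 2688p^2 + 13944p + 23520. Dividing through by 168 gives the monic gcd p^3 + 16p^2 + 83p + 140.

p^3 + 16p^2 + 83p + 140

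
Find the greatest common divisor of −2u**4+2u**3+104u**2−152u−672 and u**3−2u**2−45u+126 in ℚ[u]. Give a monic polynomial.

Apply the Euclidean algorithm:
  −2u**4+2u**3+104u**2−152u−672 = (−2u−2)(u**3−2u**2−45u+126) + (10u**2+10u−420)
  u**3−2u**2−45u+126 = ((1/10)u−3/10)(10u**2+10u−420) + (0)
Last nonzero remainder: 10u**2+10u−420. Dividing through by 10 gives the monic gcd u**2+u−42.

u**2+u−42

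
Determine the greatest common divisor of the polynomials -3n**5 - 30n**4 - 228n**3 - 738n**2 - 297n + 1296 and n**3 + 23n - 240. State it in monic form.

Euclidean algorithm in ℚ[n]:
  -3n**5 - 30n**4 - 228n**3 - 738n**2 - 297n + 1296 = (-3n**2 - 30n - 159)(n**3 + 23n - 240) + (-768n**2 - 3840n - 36864)
  n**3 + 23n - 240 = (-(1/768)n + 5/768)(-768n**2 - 3840n - 36864) + (0)
Last nonzero remainder: -768n**2 - 3840n - 36864. Dividing through by -768 gives the monic gcd n**2 + 5n + 48.

n**2 + 5n + 48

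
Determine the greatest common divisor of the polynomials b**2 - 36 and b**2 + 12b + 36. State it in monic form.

By polynomial division,
  b**2 - 36 = (b**2 + 12b + 36) + (-12b - 72)
  b**2 + 12b + 36 = (-(1/12)b - 1/2)(-12b - 72) + (0)
Last nonzero remainder: -12b - 72. Dividing through by -12 gives the monic gcd b + 6.

b + 6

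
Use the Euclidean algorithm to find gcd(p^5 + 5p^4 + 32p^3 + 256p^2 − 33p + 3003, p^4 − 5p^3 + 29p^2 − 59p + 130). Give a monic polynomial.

Apply the Euclidean algorithm:
  p^5 + 5p^4 + 32p^3 + 256p^2 − 33p + 3003 = (p + 10)(p^4 − 5p^3 + 29p^2 − 59p + 130) + (53p^3 + 25p^2 + 427p + 1703)
  p^4 − 5p^3 + 29p^2 − 59p + 130 = ((1/53)p − 290/2809)(53p^3 + 25p^2 + 427p + 1703) + ((66080/2809)p^2 − (132160/2809)p + 859040/2809)
  53p^3 + 25p^2 + 427p + 1703 = ((148877/66080)p + 367979/66080)((66080/2809)p^2 − (132160/2809)p + 859040/2809) + (0)
Last nonzero remainder: (66080/2809)p^2 − (132160/2809)p + 859040/2809. Dividing through by 66080/2809 gives the monic gcd p^2 − 2p + 13.

p^2 − 2p + 13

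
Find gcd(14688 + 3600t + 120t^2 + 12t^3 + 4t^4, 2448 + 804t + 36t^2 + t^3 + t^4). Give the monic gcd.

612 + 48t - 3t^2 + t^3

By polynomial division,
  4t^4 + 12t^3 + 120t^2 + 3600t + 14688 = (4)(t^4 + t^3 + 36t^2 + 804t + 2448) + (8t^3 - 24t^2 + 384t + 4896)
  t^4 + t^3 + 36t^2 + 804t + 2448 = ((1/8)t + 1/2)(8t^3 - 24t^2 + 384t + 4896) + (0)
Last nonzero remainder: 8t^3 - 24t^2 + 384t + 4896. Dividing through by 8 gives the monic gcd t^3 - 3t^2 + 48t + 612.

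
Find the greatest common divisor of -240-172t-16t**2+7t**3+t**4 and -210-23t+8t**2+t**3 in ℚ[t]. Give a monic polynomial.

Apply the Euclidean algorithm:
  t**4+7t**3-16t**2-172t-240 = (t-1)(t**3+8t**2-23t-210) + (15t**2+15t-450)
  t**3+8t**2-23t-210 = ((1/15)t+7/15)(15t**2+15t-450) + (0)
Last nonzero remainder: 15t**2+15t-450. Dividing through by 15 gives the monic gcd t**2+t-30.

-30+t+t**2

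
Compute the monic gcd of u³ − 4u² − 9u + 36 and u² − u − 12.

Euclidean algorithm in ℚ[u]:
  u³ − 4u² − 9u + 36 = (u − 3)(u² − u − 12) + (0)
The last nonzero remainder u² − u − 12 is already monic.

u² − u − 12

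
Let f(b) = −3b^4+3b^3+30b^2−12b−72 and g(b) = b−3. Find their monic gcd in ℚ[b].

Repeated division with remainder:
  −3b^4+3b^3+30b^2−12b−72 = (−3b^3−6b^2+12b+24)(b−3) + (0)
The last nonzero remainder b−3 is already monic.

b−3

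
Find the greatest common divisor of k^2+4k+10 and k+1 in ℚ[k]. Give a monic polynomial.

1

Repeated division with remainder:
  k^2+4k+10 = (k+3)(k+1) + (7)
  k+1 = ((1/7)k+1/7)(7) + (0)
The last nonzero remainder is the constant 7, so the polynomials are coprime and gcd = 1.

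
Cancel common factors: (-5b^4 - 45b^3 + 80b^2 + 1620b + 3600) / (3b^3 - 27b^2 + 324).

Euclidean algorithm in ℚ[b]:
  -5b^4 - 45b^3 + 80b^2 + 1620b + 3600 = (-(5/3)b - 30)(3b^3 - 27b^2 + 324) + (-730b^2 + 2160b + 13320)
  3b^3 - 27b^2 + 324 = (-(3/730)b + 1323/53290)(-730b^2 + 2160b + 13320) + ((5940/5329)b - 35640/5329)
  -730b^2 + 2160b + 13320 = (-(389017/594)b - 197173/99)((5940/5329)b - 35640/5329) + (0)
Last nonzero remainder: (5940/5329)b - 35640/5329. Dividing through by 5940/5329 gives the monic gcd b - 6.
Cancel b - 6 from numerator and denominator to get the reduced form.

(-5b^3 - 75b^2 - 370b - 600)/(3b^2 - 9b - 54)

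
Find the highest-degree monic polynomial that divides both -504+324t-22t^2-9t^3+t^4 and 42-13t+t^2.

42-13t+t^2

By polynomial division,
  t^4-9t^3-22t^2+324t-504 = (t^2+4t-12)(t^2-13t+42) + (0)
The last nonzero remainder t^2-13t+42 is already monic.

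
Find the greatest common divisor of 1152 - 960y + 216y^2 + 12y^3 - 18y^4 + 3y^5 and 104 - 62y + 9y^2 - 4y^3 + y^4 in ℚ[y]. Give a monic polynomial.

Repeated division with remainder:
  3y^5 - 18y^4 + 12y^3 + 216y^2 - 960y + 1152 = (3y - 6)(y^4 - 4y^3 + 9y^2 - 62y + 104) + (-39y^3 + 456y^2 - 1644y + 1776)
  y^4 - 4y^3 + 9y^2 - 62y + 104 = (-(1/39)y - 100/507)(-39y^3 + 456y^2 - 1644y + 1776) + ((9597/169)y^2 - (57582/169)y + 76776/169)
  -39y^3 + 456y^2 - 1644y + 1776 = (-(2197/3199)y + 12506/3199)((9597/169)y^2 - (57582/169)y + 76776/169) + (0)
Last nonzero remainder: (9597/169)y^2 - (57582/169)y + 76776/169. Dividing through by 9597/169 gives the monic gcd y^2 - 6y + 8.

8 - 6y + y^2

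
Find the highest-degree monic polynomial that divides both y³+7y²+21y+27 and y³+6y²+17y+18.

By polynomial division,
  y³+7y²+21y+27 = (y³+6y²+17y+18) + (y²+4y+9)
  y³+6y²+17y+18 = (y+2)(y²+4y+9) + (0)
The last nonzero remainder y²+4y+9 is already monic.

y²+4y+9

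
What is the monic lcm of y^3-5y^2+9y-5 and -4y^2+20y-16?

y^4-9y^3+29y^2-41y+20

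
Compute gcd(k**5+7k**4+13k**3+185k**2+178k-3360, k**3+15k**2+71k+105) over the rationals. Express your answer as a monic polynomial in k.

Apply the Euclidean algorithm:
  k**5+7k**4+13k**3+185k**2+178k-3360 = (k**2-8k+62)(k**3+15k**2+71k+105) + (-282k**2-3384k-9870)
  k**3+15k**2+71k+105 = (-(1/282)k-1/94)(-282k**2-3384k-9870) + (0)
Last nonzero remainder: -282k**2-3384k-9870. Dividing through by -282 gives the monic gcd k**2+12k+35.

k**2+12k+35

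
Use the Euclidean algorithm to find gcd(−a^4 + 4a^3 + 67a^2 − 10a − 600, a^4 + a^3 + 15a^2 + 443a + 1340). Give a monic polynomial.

a^2 + 9a + 20

Euclidean algorithm in ℚ[a]:
  −a^4 + 4a^3 + 67a^2 − 10a − 600 = (−1)(a^4 + a^3 + 15a^2 + 443a + 1340) + (5a^3 + 82a^2 + 433a + 740)
  a^4 + a^3 + 15a^2 + 443a + 1340 = ((1/5)a − 77/25)(5a^3 + 82a^2 + 433a + 740) + ((4524/25)a^2 + (40716/25)a + 18096/5)
  5a^3 + 82a^2 + 433a + 740 = ((125/4524)a + 925/4524)((4524/25)a^2 + (40716/25)a + 18096/5) + (0)
Last nonzero remainder: (4524/25)a^2 + (40716/25)a + 18096/5. Dividing through by 4524/25 gives the monic gcd a^2 + 9a + 20.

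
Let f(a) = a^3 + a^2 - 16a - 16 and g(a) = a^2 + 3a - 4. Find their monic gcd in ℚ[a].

Repeated division with remainder:
  a^3 + a^2 - 16a - 16 = (a - 2)(a^2 + 3a - 4) + (-6a - 24)
  a^2 + 3a - 4 = (-(1/6)a + 1/6)(-6a - 24) + (0)
Last nonzero remainder: -6a - 24. Dividing through by -6 gives the monic gcd a + 4.

a + 4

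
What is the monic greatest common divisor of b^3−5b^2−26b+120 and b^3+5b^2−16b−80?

Euclidean algorithm in ℚ[b]:
  b^3−5b^2−26b+120 = (b^3+5b^2−16b−80) + (−10b^2−10b+200)
  b^3+5b^2−16b−80 = (−(1/10)b−2/5)(−10b^2−10b+200) + (0)
Last nonzero remainder: −10b^2−10b+200. Dividing through by −10 gives the monic gcd b^2+b−20.

b^2+b−20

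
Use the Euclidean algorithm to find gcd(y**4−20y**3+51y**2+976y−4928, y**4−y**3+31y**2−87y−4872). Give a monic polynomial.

By polynomial division,
  y**4−20y**3+51y**2+976y−4928 = (y**4−y**3+31y**2−87y−4872) + (−19y**3+20y**2+1063y−56)
  y**4−y**3+31y**2−87y−4872 = (−(1/19)y−1/361)(−19y**3+20y**2+1063y−56) + ((31408/361)y**2−(31408/361)y−1758848/361)
  −19y**3+20y**2+1063y−56 = (−(6859/31408)y+361/31408)((31408/361)y**2−(31408/361)y−1758848/361) + (0)
Last nonzero remainder: (31408/361)y**2−(31408/361)y−1758848/361. Dividing through by 31408/361 gives the monic gcd y**2−y−56.

y**2−y−56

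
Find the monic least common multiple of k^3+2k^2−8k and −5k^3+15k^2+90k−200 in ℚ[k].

By polynomial division,
  k^3+2k^2−8k = (−1/5)(−5k^3+15k^2+90k−200) + (5k^2+10k−40)
  −5k^3+15k^2+90k−200 = (−k+5)(5k^2+10k−40) + (0)
Last nonzero remainder: 5k^2+10k−40. Dividing through by 5 gives the monic gcd k^2+2k−8.
Then lcm(f, g) = f·g / gcd(f, g); expanding and making the result monic gives the answer.

k^4−3k^3−18k^2+40k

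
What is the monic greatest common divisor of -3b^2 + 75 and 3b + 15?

b + 5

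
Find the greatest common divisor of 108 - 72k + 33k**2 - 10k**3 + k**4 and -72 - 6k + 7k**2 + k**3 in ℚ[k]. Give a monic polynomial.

By polynomial division,
  k**4 - 10k**3 + 33k**2 - 72k + 108 = (k - 17)(k**3 + 7k**2 - 6k - 72) + (158k**2 - 102k - 1116)
  k**3 + 7k**2 - 6k - 72 = ((1/158)k + 302/6241)(158k**2 - 102k - 1116) + ((37440/6241)k - 112320/6241)
  158k**2 - 102k - 1116 = ((493039/18720)k + 193471/3120)((37440/6241)k - 112320/6241) + (0)
Last nonzero remainder: (37440/6241)k - 112320/6241. Dividing through by 37440/6241 gives the monic gcd k - 3.

-3 + k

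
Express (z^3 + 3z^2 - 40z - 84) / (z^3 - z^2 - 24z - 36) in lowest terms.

Euclidean algorithm in ℚ[z]:
  z^3 + 3z^2 - 40z - 84 = (z^3 - z^2 - 24z - 36) + (4z^2 - 16z - 48)
  z^3 - z^2 - 24z - 36 = ((1/4)z + 3/4)(4z^2 - 16z - 48) + (0)
Last nonzero remainder: 4z^2 - 16z - 48. Dividing through by 4 gives the monic gcd z^2 - 4z - 12.
Cancel z^2 - 4z - 12 from numerator and denominator to get the reduced form.

(z + 7)/(z + 3)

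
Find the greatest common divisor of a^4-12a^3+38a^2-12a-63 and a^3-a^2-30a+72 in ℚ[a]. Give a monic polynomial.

a-3

Euclidean algorithm in ℚ[a]:
  a^4-12a^3+38a^2-12a-63 = (a-11)(a^3-a^2-30a+72) + (57a^2-414a+729)
  a^3-a^2-30a+72 = ((1/57)a+119/1083)(57a^2-414a+729) + ((975/361)a-2925/361)
  57a^2-414a+729 = ((6859/325)a-29241/325)((975/361)a-2925/361) + (0)
Last nonzero remainder: (975/361)a-2925/361. Dividing through by 975/361 gives the monic gcd a-3.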